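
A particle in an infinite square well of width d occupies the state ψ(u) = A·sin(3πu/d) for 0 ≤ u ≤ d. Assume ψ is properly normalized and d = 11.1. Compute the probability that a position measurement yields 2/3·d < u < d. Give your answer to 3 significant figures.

P = ∫_{2/3·d}^{d} |ψ(u)|² du.
With A² fixed by ∫|ψ|² = 1, i.e. A² = (d/2)^(−1), substitute and integrate.
Substituting t = u/d, A² and the length scale cancel in the ratio: P = ∫_{2/3}^{1} sin(3·π·t)^2 dt / ∫_{0}^{1} sin(3·π·t)^2 dt.
An antiderivative of sin(3·π·t)^2 is t/2 - sin(6·π·t)/(12·π); evaluating from 2/3 to 1 gives 1/6, while the full integral is 1/2.
Taking the ratio, P = 1/3.

P ≈ 0.333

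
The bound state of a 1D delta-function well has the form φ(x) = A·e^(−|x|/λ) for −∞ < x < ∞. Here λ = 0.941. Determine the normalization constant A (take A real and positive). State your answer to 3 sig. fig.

A ≈ 1.03

Require ∫ |φ|² dx = 1 over the whole domain.
Carrying out the integral gives A² · λ.
So A² = (λ)^(−1).
Plugging in λ = 0.941 yields A = 1.031.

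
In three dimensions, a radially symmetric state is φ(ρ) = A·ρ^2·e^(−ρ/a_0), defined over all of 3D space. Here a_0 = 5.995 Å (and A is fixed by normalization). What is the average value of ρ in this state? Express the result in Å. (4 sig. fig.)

⟨ρ⟩ ≈ 20.98 Å

By definition ⟨ρ⟩ = ∫ ρ |φ(ρ)|² 4πρ² dρ.
Recall ∫₀^∞ ρ^m e^(−ρ/β) dρ = m!·β^(m+1), evaluating both integrals, ⟨ρ⟩ = 7·a_0/2.
With a_0 = 5.995, ⟨ρ⟩ = 20.983.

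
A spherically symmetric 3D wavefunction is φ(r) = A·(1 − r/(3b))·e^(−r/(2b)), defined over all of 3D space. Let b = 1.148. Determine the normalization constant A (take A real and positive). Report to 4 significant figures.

Normalization requires ∫|φ|² 4πr² dr = 1, integrated from 0 to ∞.
The angular integral contributes 4π, leaving ∫₀^∞ r²|φ|² dr.
Recall ∫₀^∞ r^m e^(−r/β) dr = m!·β^(m+1), ∫|φ|² 4πr² dr = A²·(8·π·b^3/3).
Hence A² = 1/[8·π·b^3/3].
Substituting b = 1.148 gives A² = 0.078896, so A = 0.28088.

A ≈ 0.2809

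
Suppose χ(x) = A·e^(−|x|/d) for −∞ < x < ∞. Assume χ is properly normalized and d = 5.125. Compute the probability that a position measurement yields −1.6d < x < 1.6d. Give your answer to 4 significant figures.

|χ|² is the probability density, so P = ∫_{−1.6d}^{1.6d} |χ|² dx.
The normalization integral ∫|χ|²dx over the whole domain equals d·A², and A² cancels in the ratio.
Both integrals are even about x = 0, so only the x ≥ 0 halves are needed (the factors of 2 cancel). Let u = x/d; then A² and the length scale cancel, so P = ∫_{0}^{1.6} e^(-2·u) du ÷ ∫_{0}^{∞} e^(-2·u) du.
Using ∫ e^(-2·u) du = -e^(-2·u)/2, the numerator is 1/2 - e^(-16/5)/2 and the denominator is 1/2.
Taking the ratio, P = 0.95924.

P ≈ 0.9592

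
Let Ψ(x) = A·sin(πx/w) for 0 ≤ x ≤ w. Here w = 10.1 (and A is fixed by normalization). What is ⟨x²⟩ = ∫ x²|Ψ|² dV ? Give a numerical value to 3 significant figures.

⟨x²⟩ = ∫ x^2 |Ψ|² dx over the full domain.
With ∫₀^w sin²(nπx/w) dx = w/2, since the A² factors cancel between numerator and denominator, ⟨x²⟩ = -w^2/(2·π^2) + w^2/3.
With w = 10.1, ⟨x^2⟩ = 28.84.

⟨x^2⟩ ≈ 28.8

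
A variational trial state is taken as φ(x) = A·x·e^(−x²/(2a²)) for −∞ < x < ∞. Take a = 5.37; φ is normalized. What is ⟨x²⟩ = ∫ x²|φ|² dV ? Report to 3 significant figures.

⟨x²⟩ = ∫ x^2 |φ|² dx over the full domain.
With ∫_{−∞}^{∞} x^(2m) e^(−αx²) dx = (2m−1)!!·√π / (2^m α^(m+1/2)), evaluating both integrals, ⟨x²⟩ = 3·a^2/2.
With a = 5.37, ⟨x^2⟩ = 43.26.

⟨x^2⟩ ≈ 43.3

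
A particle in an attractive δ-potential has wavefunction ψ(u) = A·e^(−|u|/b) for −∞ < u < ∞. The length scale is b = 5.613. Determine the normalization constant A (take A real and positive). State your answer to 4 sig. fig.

A ≈ 0.4221

Normalization requires ∫|ψ|² du = 1, integrated from −∞ to ∞.
Carrying out the integral gives A² · b.
Plugging in b = 5.613 yields A = 0.42209.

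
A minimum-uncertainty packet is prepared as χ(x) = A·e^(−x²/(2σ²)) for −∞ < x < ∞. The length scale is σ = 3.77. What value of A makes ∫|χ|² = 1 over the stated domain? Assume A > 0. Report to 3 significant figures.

A ≈ 0.387

The normalization condition is ∫|χ|² dx = 1 from −∞ to ∞.
∫|χ|² dx = A²·(√(π)·σ).
Substituting σ = 3.77 gives A² = 0.1497, so A = 0.3868.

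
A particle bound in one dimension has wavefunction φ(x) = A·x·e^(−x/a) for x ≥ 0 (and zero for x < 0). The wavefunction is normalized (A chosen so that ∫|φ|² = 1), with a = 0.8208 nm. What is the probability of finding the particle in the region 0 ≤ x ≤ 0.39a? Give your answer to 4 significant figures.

P ≈ 0.04459

The probability is P = ∫ |φ|² dx over [0, 0.39a].
The normalization integral ∫|φ|²dx over the whole domain equals a^3/4·A², and A² cancels in the ratio.
Substituting u = x/a, A² and the length scale cancel in the ratio: P = ∫_{0}^{0.39} u^2·e^(-2·u) du / ∫_{0}^{∞} u^2·e^(-2·u) du.
An antiderivative of u^2·e^(-2·u) is -(2·u^2 + 2·u + 1)·e^(-2·u)/4; evaluating from 0 to 0.39 gives ≈ 0.0111475, while the full integral is 1/4.
Evaluating gives P = 0.044590.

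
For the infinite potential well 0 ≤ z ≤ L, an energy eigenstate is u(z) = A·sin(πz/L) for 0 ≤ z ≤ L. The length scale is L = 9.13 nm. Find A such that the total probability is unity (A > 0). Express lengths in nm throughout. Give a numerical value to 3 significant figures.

Require ∫ |u|² dz = 1 over the whole domain.
Using sin²θ = (1 − cos 2θ)/2, the integral (without the A² prefactor) comes out to L/2.
So A² = (L/2)^(−1).
With L = 9.13: A² = 0.2191 and A = 0.4680.

A ≈ 0.468 nm^(-1/2)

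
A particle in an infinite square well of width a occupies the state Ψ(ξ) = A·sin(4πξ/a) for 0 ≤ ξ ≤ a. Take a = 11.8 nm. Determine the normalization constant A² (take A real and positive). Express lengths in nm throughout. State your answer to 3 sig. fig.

Require ∫ |Ψ|² dξ = 1 over the whole domain.
Carrying out the integral gives A² · a/2.
With a = 11.8: A² = 0.1695 and A = 0.4117.

A^2 ≈ 0.169 nm^(-1)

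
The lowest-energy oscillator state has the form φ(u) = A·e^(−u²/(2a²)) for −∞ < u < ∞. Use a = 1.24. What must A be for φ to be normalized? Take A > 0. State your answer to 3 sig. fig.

A ≈ 0.675

Normalization requires ∫|φ|² du = 1, integrated from −∞ to ∞.
Differentiating ∫e^(−αu²) du = √(π/α) under α to get the higher moments, the integral (without the A² prefactor) comes out to √(π)·a.
With a = 1.24: A² = 0.4550 and A = 0.6745.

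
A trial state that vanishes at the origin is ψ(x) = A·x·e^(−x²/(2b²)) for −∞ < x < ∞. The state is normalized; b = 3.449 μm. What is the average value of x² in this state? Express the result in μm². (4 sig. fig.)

The expectation value is the |ψ|²-weighted average of x^2: ∫ x^2|ψ|² dx.
Since the A² factors cancel between numerator and denominator, ⟨x²⟩ = 3·b^2/2.
With b = 3.449, ⟨x^2⟩ = 17.843.

⟨x^2⟩ ≈ 17.84 μm^2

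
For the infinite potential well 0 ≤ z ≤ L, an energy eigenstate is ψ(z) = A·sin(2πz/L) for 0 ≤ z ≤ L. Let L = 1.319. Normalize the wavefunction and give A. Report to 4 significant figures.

The normalization condition is ∫|ψ|² dz = 1 from 0 to L.
Using sin²θ = (1 − cos 2θ)/2, with ψ = A·sin(2πz/L), the integral evaluates to A²·[L/2].
Setting this equal to 1 gives A² = 1/(L/2).
Substituting L = 1.319 gives A² = 1.5163, so A = 1.2314.

A ≈ 1.231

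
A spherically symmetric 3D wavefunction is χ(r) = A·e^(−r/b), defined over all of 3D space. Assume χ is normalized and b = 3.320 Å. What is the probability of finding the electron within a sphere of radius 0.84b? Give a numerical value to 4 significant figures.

P ≈ 0.2375

With dV = 4πr²dr, the probability is ∫|χ|² dV over r ≤ 0.84b.
Normalization gives A² = 1/(π·b^3).
Let u = r/b; then A², 4π and the length scale all cancel, so P = ∫_{0}^{0.84} u^2·e^(-2·u) du ÷ ∫_{0}^{∞} u^2·e^(-2·u) du.
An antiderivative of u^2·e^(-2·u) is -(2·u^2 + 2·u + 1)·e^(-2·u)/4; evaluating from 0 to 0.84 gives 1/4 - 2557·e^(-42/25)/2500, while the full integral is 1/4.
This evaluates to P = 0.23751.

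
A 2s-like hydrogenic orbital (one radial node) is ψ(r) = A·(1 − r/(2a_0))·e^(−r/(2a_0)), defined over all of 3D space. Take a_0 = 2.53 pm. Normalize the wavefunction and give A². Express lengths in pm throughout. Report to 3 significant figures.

A^2 ≈ 0.00246 pm^(-3)

Require ∫ |ψ|² 4πr² dr = 1 over the whole domain.
In 3D with spherical symmetry the volume element is 4πr² dr.
Using ∫₀^∞ rⁿ e^(−αr) dr = n!/αⁿ⁺¹, the integral (without the A² prefactor) comes out to 8·π·a_0^3.
Substituting a_0 = 2.53 gives A² = 0.002457, so A = 0.04957.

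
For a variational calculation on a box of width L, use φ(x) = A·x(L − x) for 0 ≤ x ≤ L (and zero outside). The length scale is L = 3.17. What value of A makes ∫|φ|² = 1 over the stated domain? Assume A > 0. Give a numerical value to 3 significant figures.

A ≈ 0.306

The normalization condition is ∫|φ|² dx = 1 from 0 to L.
The integral (without the A² prefactor) comes out to L^5/30.
Setting this equal to 1 gives A² = 1/(L^5/30).
With L = 3.17: A² = 0.09372 and A = 0.3061.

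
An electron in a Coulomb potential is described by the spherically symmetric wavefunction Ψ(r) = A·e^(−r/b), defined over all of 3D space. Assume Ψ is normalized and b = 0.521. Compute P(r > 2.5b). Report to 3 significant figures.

With dV = 4πr²dr, the probability is ∫|Ψ|² dV over r > 2.5b.
A² is fixed by ∫₀^∞ 4πr²|Ψ|² dr = 1, i.e. A² = (π·b^3)^(−1).
Let u = r/b; then A², 4π and the length scale all cancel, so P = ∫_{2.5}^{∞} u^2·e^(-2·u) du ÷ ∫_{0}^{∞} u^2·e^(-2·u) du.
With ∫ u^2·e^(-2·u) du = -(2·u^2 + 2·u + 1)·e^(-2·u)/4 + C, the region integral is 37·e^(-5)/8 and the full one is 1/4.
Taking the ratio yields P = 0.1247.

P ≈ 0.125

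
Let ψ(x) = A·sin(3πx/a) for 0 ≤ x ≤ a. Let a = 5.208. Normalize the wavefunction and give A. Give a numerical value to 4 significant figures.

A ≈ 0.6197

The normalization condition is ∫|ψ|² dx = 1 from 0 to a.
With ∫₀^a sin²(nπx/a) dx = a/2, ∫|ψ|² dx = A²·(a/2).
Setting this equal to 1 gives A² = 1/(a/2).
Plugging in a = 5.208 yields A = 0.61970.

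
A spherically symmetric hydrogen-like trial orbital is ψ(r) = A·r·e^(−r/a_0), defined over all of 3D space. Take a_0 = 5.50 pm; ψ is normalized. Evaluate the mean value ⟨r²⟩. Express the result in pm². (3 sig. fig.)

⟨r^2⟩ ≈ 227 pm^2

By definition ⟨r²⟩ = ∫ r^2 |ψ(r)|² 4πr² dr.
Since the A² factors cancel between numerator and denominator, ⟨r²⟩ = 15·a_0^2/2.
Putting a_0 = 5.50 gives 226.9.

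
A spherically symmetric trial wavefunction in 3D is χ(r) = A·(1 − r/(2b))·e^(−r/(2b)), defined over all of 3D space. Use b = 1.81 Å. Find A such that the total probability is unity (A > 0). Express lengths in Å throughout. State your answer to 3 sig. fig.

A ≈ 0.0819 Å^(-3/2)

We need A² ∫|f|² 4πr² dr = 1, taking the integral from 0 to ∞.
The angular integral contributes 4π, leaving ∫₀^∞ r²|χ|² dr.
Using ∫₀^∞ rⁿ e^(−αr) dr = n!/αⁿ⁺¹, ∫|χ|² 4πr² dr = A²·(8·π·b^3).
So A² = (8·π·b^3)^(−1).
With b = 1.81: A² = 0.006710 and A = 0.08191.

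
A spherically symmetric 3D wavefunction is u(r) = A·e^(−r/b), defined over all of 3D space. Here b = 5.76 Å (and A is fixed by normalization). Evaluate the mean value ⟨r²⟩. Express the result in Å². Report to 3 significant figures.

⟨r^2⟩ ≈ 99.5 Å^2

The expectation value is the |u|²-weighted average of r^2: ∫ r^2|u|² 4πr² dr.
Since the A² factors cancel between numerator and denominator, ⟨r²⟩ = 3·b^2.
Putting b = 5.76 gives 99.53.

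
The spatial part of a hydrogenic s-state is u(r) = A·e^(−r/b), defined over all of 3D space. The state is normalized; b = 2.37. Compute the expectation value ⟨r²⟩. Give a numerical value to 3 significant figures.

By definition ⟨r²⟩ = ∫ r^2 |u(r)|² 4πr² dr.
Evaluating both integrals, ⟨r²⟩ = 3·b^2.
With b = 2.37, ⟨r^2⟩ = 16.85.

⟨r^2⟩ ≈ 16.9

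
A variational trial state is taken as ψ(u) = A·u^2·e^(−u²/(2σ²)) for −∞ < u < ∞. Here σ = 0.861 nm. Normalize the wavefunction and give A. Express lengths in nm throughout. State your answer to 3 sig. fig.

The normalization condition is ∫|ψ|² du = 1 from −∞ to ∞.
Using the Gaussian integral ∫_{−∞}^{∞} e^(−αu²) du = √(π/α), the integral (without the A² prefactor) comes out to 3·√(π)·σ^5/4.
Hence A² = 1/[3·√(π)·σ^5/4].
Substituting σ = 0.861 gives A² = 1.590, so A = 1.261.

A ≈ 1.26 nm^(-5/2)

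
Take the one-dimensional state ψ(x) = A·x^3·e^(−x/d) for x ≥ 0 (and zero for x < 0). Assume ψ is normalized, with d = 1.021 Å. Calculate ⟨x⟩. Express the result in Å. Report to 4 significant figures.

By definition ⟨x⟩ = ∫ x |ψ(x)|² dx.
Recall ∫₀^∞ x^m e^(−x/β) dx = m!·β^(m+1), evaluating both integrals, ⟨x⟩ = 7·d/2.
With d = 1.021, ⟨x⟩ = 3.5735.

⟨x⟩ ≈ 3.574 Å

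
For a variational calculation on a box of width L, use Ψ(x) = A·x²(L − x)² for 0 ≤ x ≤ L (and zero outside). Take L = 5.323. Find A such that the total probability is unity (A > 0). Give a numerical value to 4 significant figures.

A ≈ 0.01355

The normalization condition is ∫|Ψ|² dx = 1 from 0 to L.
Expanding the polynomial and integrating term by term, ∫|Ψ|² dx = A²·(L^9/630).
Setting this equal to 1 gives A² = 1/(L^9/630).
Plugging in L = 5.323 yields A = 0.013551.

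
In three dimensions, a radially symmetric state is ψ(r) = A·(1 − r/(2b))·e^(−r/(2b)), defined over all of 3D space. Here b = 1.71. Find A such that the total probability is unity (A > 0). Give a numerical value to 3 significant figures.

The normalization condition is ∫|ψ|² 4πr² dr = 1 from 0 to ∞.
(Spherical symmetry: dV = 4πr² dr.)
∫|ψ|² 4πr² dr = A²·(8·π·b^3).
Substituting b = 1.71 gives A² = 0.007957, so A = 0.08920.

A ≈ 0.0892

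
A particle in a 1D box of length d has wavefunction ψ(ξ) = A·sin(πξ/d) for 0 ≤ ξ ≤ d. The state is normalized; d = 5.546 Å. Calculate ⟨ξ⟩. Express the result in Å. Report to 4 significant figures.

⟨ξ⟩ ≈ 2.773 Å

The expectation value is the |ψ|²-weighted average of ξ: ∫ ξ|ψ|² dξ.
The ratio of the moment integral to the normalization integral gives ⟨ξ⟩ = d/2.
With d = 5.546, ⟨ξ⟩ = 2.7730.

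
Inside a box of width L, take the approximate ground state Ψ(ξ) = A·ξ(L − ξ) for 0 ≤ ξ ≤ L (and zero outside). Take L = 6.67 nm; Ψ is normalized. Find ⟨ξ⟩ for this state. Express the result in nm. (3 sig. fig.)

⟨ξ⟩ ≈ 3.34 nm

The expectation value is the |Ψ|²-weighted average of ξ: ∫ ξ|Ψ|² dξ.
Evaluating both integrals, ⟨ξ⟩ = L/2.
Putting L = 6.67 gives 3.335.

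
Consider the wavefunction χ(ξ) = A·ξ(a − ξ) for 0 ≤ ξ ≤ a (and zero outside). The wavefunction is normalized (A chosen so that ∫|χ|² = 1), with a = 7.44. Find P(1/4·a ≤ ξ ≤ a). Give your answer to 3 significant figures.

P ≈ 0.896

P = ∫_{1/4·a}^{a} |χ(ξ)|² dξ.
Since A² = 1/(a^5/30), this is the region integral divided by the full normalization integral.
Let u = ξ/a; then A² and the length scale cancel, so P = ∫_{1/4}^{1} u^2·(1 - u)^2 du ÷ ∫_{0}^{1} u^2·(1 - u)^2 du.
Using ∫ u^2·(1 - u)^2 du = u^3·(6·u^2 - 15·u + 10)/30, the numerator is 153/5120 and the denominator is 1/30.
This works out to P = 459/512.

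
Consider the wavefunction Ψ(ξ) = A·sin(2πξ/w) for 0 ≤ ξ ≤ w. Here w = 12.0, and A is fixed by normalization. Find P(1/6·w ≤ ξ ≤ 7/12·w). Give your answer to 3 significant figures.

P ≈ 0.417

|Ψ|² is the probability density, so P = ∫_{1/6·w}^{7/12·w} |Ψ|² dξ.
The normalization integral ∫|Ψ|²dξ over the whole domain equals w/2·A², and A² cancels in the ratio.
In terms of u = ξ/w (A² and the length scale cancel between numerator and denominator), P = [∫_{1/6}^{7/12} sin(2·π·u)^2 du] / [∫_{0}^{1} sin(2·π·u)^2 du].
An antiderivative of sin(2·π·u)^2 is u/2 - sin(4·π·u)/(8·π); evaluating from 1/6 to 7/12 gives 5/24, while the full integral is 1/2.
The result is P = 5/12.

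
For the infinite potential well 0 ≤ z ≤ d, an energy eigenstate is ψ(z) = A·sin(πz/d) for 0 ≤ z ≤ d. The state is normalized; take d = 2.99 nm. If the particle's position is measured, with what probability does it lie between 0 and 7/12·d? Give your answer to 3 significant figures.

P ≈ 0.663

P = ∫_{0}^{7/12·d} |ψ(z)|² dz.
Since A² = 1/(d/2), this is the region integral divided by the full normalization integral.
Substituting u = z/d, A² and the length scale cancel in the ratio: P = ∫_{0}^{7/12} sin(π·u)^2 du / ∫_{0}^{1} sin(π·u)^2 du.
With ∫ sin(π·u)^2 du = u/2 - sin(2·π·u)/(4·π) + C, the region integral is 1/(8·π) + 7/24 and the full one is 1/2.
Evaluating gives P = (3 + 7·π)/(12·π).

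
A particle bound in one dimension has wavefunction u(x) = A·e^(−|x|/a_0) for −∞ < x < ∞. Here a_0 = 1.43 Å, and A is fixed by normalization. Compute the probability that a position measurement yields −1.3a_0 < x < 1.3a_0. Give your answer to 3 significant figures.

P ≈ 0.926

P = ∫_{−1.3a_0}^{1.3a_0} |u(x)|² dx.
Since A² = 1/(a_0), this is the region integral divided by the full normalization integral.
By symmetry take twice the x ≥ 0 contribution in numerator and denominator; the 2's cancel. Let t = x/a_0; then A² and the length scale cancel, so P = ∫_{0}^{1.3} e^(-2·t) dt ÷ ∫_{0}^{∞} e^(-2·t) dt.
Using ∫ e^(-2·t) dt = -e^(-2·t)/2, the numerator is 1/2 - e^(-13/5)/2 and the denominator is 1/2.
This works out to P = 0.9257.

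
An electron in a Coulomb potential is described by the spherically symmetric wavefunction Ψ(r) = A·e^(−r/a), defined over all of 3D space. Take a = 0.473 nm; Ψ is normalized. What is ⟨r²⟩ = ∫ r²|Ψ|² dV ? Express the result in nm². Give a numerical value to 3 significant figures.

⟨r^2⟩ ≈ 0.671 nm^2

The expectation value is the |Ψ|²-weighted average of r^2: ∫ r^2|Ψ|² 4πr² dr.
Since the A² factors cancel between numerator and denominator, ⟨r²⟩ = 3·a^2.
With a = 0.473, ⟨r^2⟩ = 0.6712.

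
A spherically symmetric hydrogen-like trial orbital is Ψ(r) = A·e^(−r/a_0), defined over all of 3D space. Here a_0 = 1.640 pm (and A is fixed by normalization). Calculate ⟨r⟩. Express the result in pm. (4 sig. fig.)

⟨r⟩ ≈ 2.460 pm

⟨r⟩ = ∫ r |Ψ|² 4πr² dr over the full domain.
Using ∫₀^∞ rⁿ e^(−αr) dr = n!/αⁿ⁺¹, since the A² factors cancel between numerator and denominator, ⟨r⟩ = 3·a_0/2.
With a_0 = 1.640, ⟨r⟩ = 2.4600.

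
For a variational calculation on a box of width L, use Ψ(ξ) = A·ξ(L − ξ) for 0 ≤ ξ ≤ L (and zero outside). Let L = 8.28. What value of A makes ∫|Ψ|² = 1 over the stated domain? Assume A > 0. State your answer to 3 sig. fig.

A ≈ 0.0278

The normalization condition is ∫|Ψ|² dξ = 1 from 0 to L.
Expanding the polynomial and integrating term by term, with Ψ = A·ξ(L − ξ), the integral evaluates to A²·[L^5/30].
Hence A² = 1/[L^5/30].
Substituting L = 8.28 gives A² = 0.0007708, so A = 0.02776.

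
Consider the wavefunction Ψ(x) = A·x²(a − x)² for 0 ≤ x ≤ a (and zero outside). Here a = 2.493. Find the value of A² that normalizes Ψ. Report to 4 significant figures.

We need A² ∫|f|² dx = 1, taking the integral from 0 to a.
Expanding the polynomial and integrating term by term, carrying out the integral gives A² · a^9/630.
Setting this equal to 1 gives A² = 1/(a^9/630).
Plugging in a = 2.493 yields A = 0.41155.

A^2 ≈ 0.1694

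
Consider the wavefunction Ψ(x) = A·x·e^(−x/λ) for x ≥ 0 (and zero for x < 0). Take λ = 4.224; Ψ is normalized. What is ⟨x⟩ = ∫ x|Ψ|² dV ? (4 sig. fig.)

⟨x⟩ = ∫ x |Ψ|² dx over the full domain.
Recall ∫₀^∞ x^m e^(−x/β) dx = m!·β^(m+1), since the A² factors cancel between numerator and denominator, ⟨x⟩ = 3·λ/2.
Putting λ = 4.224 gives 6.3360.

⟨x⟩ ≈ 6.336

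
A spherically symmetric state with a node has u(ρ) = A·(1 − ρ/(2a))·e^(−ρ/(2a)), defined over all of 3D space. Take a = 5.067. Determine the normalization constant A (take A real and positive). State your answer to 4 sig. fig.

Normalization requires ∫|u|² 4πρ² dρ = 1, integrated from 0 to ∞.
The angular integral contributes 4π, leaving ∫₀^∞ ρ²|u|² dρ.
Carrying out the integral gives A² · 8·π·a^3.
So A² = (8·π·a^3)^(−1).
Plugging in a = 5.067 yields A = 0.017489.

A ≈ 0.01749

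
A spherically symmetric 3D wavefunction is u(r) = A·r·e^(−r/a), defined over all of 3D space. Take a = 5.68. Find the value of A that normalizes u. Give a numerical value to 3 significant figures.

A ≈ 0.00424

Normalization requires ∫|u|² 4πr² dr = 1, integrated from 0 to ∞.
With ∫₀^∞ r^4 e^(−αr) dr = 4!/α^5, the integral (without the A² prefactor) comes out to 3·π·a^5.
Substituting a = 5.68 gives A² = 0.00001795, so A = 0.004236.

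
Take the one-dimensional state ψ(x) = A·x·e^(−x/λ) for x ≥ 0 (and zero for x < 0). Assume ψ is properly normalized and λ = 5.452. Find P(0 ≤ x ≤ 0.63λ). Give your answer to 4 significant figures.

P = ∫_{0}^{0.63λ} |ψ(x)|² dx.
With A² fixed by ∫|ψ|² = 1, i.e. A² = (λ^3/4)^(−1), substitute and integrate.
In terms of u = x/λ (A² and the length scale cancel between numerator and denominator), P = [∫_{0}^{0.63} u^2·e^(-2·u) du] / [∫_{0}^{∞} u^2·e^(-2·u) du].
Using ∫ u^2·e^(-2·u) du = -(2·u^2 + 2·u + 1)·e^(-2·u)/4, the numerator is ≈ 0.0334443 and the denominator is 1/4.
Evaluating gives P = 0.13378.

P ≈ 0.1338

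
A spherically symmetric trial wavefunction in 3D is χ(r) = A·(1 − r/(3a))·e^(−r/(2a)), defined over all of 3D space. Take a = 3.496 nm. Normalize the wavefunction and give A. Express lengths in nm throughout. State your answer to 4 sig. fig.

A ≈ 0.05285 nm^(-3/2)

The normalization condition is ∫|χ|² 4πr² dr = 1 from 0 to ∞.
With ∫₀^∞ r^4 e^(−αr) dr = 4!/α^5, with χ = A·(1 − r/(3a))·e^(−r/(2a)), the integral evaluates to A²·[8·π·a^3/3].
Plugging in a = 3.496 yields A = 0.052855.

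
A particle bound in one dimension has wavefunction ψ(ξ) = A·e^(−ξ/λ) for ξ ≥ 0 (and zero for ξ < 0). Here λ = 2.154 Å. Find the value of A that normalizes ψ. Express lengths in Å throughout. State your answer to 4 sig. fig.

A ≈ 0.9636 Å^(-1/2)

Require ∫ |ψ|² dξ = 1 over the whole domain.
With ∫₀^∞ ξ^0 e^(−αξ) dξ = 0!/α^1, with ψ = A·e^(−ξ/λ), the integral evaluates to A²·[λ/2].
Hence A² = 1/[λ/2].
With λ = 2.154: A² = 0.92851 and A = 0.96359.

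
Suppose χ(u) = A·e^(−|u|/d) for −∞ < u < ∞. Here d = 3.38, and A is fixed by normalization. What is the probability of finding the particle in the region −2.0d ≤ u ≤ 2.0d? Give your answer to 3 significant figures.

The probability is P = ∫ |χ|² du over [−2.0d, 2.0d].
The normalization integral ∫|χ|²du over the whole domain equals d·A², and A² cancels in the ratio.
Both integrals are even about u = 0, so only the u ≥ 0 halves are needed (the factors of 2 cancel). In terms of t = u/d (A² and the length scale cancel between numerator and denominator), P = [∫_{0}^{2.0} e^(-2·t) dt] / [∫_{0}^{∞} e^(-2·t) dt].
Using ∫ e^(-2·t) dt = -e^(-2·t)/2, the numerator is 1/2 - e^(-4)/2 and the denominator is 1/2.
Evaluating gives P = 0.9817.

P ≈ 0.982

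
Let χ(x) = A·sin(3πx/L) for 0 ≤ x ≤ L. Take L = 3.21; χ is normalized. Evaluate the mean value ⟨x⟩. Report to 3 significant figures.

⟨x⟩ = ∫ x |χ|² dx over the full domain.
The ratio of the moment integral to the normalization integral gives ⟨x⟩ = L/2.
Putting L = 3.21 gives 1.605.

⟨x⟩ ≈ 1.61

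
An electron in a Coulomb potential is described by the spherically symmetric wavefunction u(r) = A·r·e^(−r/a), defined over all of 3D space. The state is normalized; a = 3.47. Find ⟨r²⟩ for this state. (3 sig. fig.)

⟨r^2⟩ ≈ 90.3

⟨r²⟩ = ∫ r^2 |u|² 4πr² dr over the full domain.
Evaluating both integrals, ⟨r²⟩ = 15·a^2/2.
With a = 3.47, ⟨r^2⟩ = 90.31.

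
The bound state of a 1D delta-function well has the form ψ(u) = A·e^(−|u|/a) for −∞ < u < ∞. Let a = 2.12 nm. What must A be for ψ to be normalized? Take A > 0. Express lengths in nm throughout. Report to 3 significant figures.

The normalization condition is ∫|ψ|² du = 1 from −∞ to ∞.
Recall ∫₀^∞ u^m e^(−u/β) du = m!·β^(m+1), carrying out the integral gives A² · a.
Hence A² = 1/[a].
Plugging in a = 2.12 yields A = 0.6868.

A ≈ 0.687 nm^(-1/2)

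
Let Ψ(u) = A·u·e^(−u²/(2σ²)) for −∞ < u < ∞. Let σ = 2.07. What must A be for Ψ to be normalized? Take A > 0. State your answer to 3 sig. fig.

We need A² ∫|f|² du = 1, taking the integral from −∞ to ∞.
With ∫_{−∞}^{∞} u^(2m) e^(−αu²) du = (2m−1)!!·√π / (2^m α^(m+1/2)), carrying out the integral gives A² · √(π)·σ^3/2.
With σ = 2.07: A² = 0.1272 and A = 0.3567.

A ≈ 0.357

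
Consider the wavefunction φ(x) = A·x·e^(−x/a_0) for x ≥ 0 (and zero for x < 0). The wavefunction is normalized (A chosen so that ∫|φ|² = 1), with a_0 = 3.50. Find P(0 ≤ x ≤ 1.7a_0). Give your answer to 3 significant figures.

P ≈ 0.660

|φ|² is the probability density, so P = ∫_{0}^{1.7a_0} |φ|² dx.
Since A² = 1/(a_0^3/4), this is the region integral divided by the full normalization integral.
In terms of u = x/a_0 (A² and the length scale cancel between numerator and denominator), P = [∫_{0}^{1.7} u^2·e^(-2·u) du] / [∫_{0}^{∞} u^2·e^(-2·u) du].
With ∫ u^2·e^(-2·u) du = -(2·u^2 + 2·u + 1)·e^(-2·u)/4 + C, the region integral is 1/4 - 509·e^(-17/5)/200 and the full one is 1/4.
Evaluating gives P = 0.6603.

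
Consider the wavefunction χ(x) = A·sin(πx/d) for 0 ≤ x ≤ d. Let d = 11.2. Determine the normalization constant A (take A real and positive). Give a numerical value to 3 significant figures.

A ≈ 0.423

Normalization requires ∫|χ|² dx = 1, integrated from 0 to d.
Carrying out the integral gives A² · d/2.
Substituting d = 11.2 gives A² = 0.1786, so A = 0.4226.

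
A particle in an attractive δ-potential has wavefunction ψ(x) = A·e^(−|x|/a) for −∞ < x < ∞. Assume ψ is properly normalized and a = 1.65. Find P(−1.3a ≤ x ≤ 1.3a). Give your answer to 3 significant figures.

|ψ|² is the probability density, so P = ∫_{−1.3a}^{1.3a} |ψ|² dx.
The normalization integral ∫|ψ|²dx over the whole domain equals a·A², and A² cancels in the ratio.
Both integrals are even about x = 0, so only the x ≥ 0 halves are needed (the factors of 2 cancel). Substituting u = x/a, A² and the length scale cancel in the ratio: P = ∫_{0}^{1.3} e^(-2·u) du / ∫_{0}^{∞} e^(-2·u) du.
With ∫ e^(-2·u) du = -e^(-2·u)/2 + C, the region integral is 1/2 - e^(-13/5)/2 and the full one is 1/2.
The result is P = 0.9257.

P ≈ 0.926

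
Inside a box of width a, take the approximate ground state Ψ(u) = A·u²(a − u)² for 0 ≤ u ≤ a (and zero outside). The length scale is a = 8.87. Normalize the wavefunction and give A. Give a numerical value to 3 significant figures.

Require ∫ |Ψ|² du = 1 over the whole domain.
Expanding the polynomial and integrating term by term, the integral (without the A² prefactor) comes out to a^9/630.
So A² = (a^9/630)^(−1).
With a = 8.87: A² = 0.000001854 and A = 0.001361.

A ≈ 0.00136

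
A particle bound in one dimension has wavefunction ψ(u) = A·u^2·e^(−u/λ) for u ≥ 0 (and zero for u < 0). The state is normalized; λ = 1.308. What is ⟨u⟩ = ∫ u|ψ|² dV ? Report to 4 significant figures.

⟨u⟩ ≈ 3.270

By definition ⟨u⟩ = ∫ u |ψ(u)|² du.
Evaluating both integrals, ⟨u⟩ = 5·λ/2.
With λ = 1.308, ⟨u⟩ = 3.2700.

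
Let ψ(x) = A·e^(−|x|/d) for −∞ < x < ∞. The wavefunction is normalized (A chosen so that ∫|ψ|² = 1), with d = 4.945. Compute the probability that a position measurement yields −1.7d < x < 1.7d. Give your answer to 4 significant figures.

P ≈ 0.9666

The probability is P = ∫ |ψ|² dx over [−1.7d, 1.7d].
With A² fixed by ∫|ψ|² = 1, i.e. A² = (d)^(−1), substitute and integrate.
By symmetry take twice the x ≥ 0 contribution in numerator and denominator; the 2's cancel. Substituting u = x/d, A² and the length scale cancel in the ratio: P = ∫_{0}^{1.7} e^(-2·u) du / ∫_{0}^{∞} e^(-2·u) du.
An antiderivative of e^(-2·u) is -e^(-2·u)/2; evaluating from 0 to 1.7 gives 1/2 - e^(-17/5)/2, while the full integral is 1/2.
The result is P = 0.96663.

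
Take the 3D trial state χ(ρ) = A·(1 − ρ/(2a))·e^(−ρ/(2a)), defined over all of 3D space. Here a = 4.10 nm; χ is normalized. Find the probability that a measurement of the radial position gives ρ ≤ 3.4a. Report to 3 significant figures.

P ≈ 0.103

P = ∫ |χ|² 4πρ² dρ over ρ ≤ 3.4a.
A² is fixed by ∫₀^∞ 4πρ²|χ|² dρ = 1, i.e. A² = (8·π·a^3)^(−1).
Let u = ρ/a; then A², 4π and the length scale all cancel, so P = ∫_{0}^{3.4} u^2·(1 - u/2)^2·e^(-u) du ÷ ∫_{0}^{∞} u^2·(1 - u/2)^2·e^(-u) du.
Using ∫ u^2·(1 - u/2)^2·e^(-u) du = -(u^4/4 + u^2 + 2·u + 2)·e^(-u), the numerator is ≈ 0.20557 and the denominator is 2.
Taking the ratio yields P = 0.1028.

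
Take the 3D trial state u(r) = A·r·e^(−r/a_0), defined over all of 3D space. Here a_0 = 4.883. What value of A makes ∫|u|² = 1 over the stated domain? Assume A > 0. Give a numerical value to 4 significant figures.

A ≈ 0.006182

The normalization condition is ∫|u|² 4πr² dr = 1 from 0 to ∞.
The angular integral contributes 4π, leaving ∫₀^∞ r²|u|² dr.
Carrying out the integral gives A² · 3·π·a_0^5.
So A² = (3·π·a_0^5)^(−1).
With a_0 = 4.883: A² = 0.000038220 and A = 0.0061823.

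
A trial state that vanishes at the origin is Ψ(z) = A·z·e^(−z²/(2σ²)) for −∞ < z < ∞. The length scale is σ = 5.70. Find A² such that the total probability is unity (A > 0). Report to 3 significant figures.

We need A² ∫|f|² dz = 1, taking the integral from −∞ to ∞.
With ∫_{−∞}^{∞} z^(2m) e^(−αz²) dz = (2m−1)!!·√π / (2^m α^(m+1/2)), the integral (without the A² prefactor) comes out to √(π)·σ^3/2.
Setting this equal to 1 gives A² = 1/(√(π)·σ^3/2).
Substituting σ = 5.70 gives A² = 0.006093, so A = 0.07806.

A^2 ≈ 0.00609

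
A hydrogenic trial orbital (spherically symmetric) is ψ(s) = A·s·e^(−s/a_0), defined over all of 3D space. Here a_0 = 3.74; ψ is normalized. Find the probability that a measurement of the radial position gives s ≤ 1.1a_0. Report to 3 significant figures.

With dV = 4πs²ds, the probability is ∫|ψ|² dV over s ≤ 1.1a_0.
Normalization gives A² = 1/(3·π·a_0^5).
Substituting u = s/a_0, A², 4π and the length scale all cancel in the ratio: P = ∫_{0}^{1.1} u^4·e^(-2·u) du / ∫_{0}^{∞} u^4·e^(-2·u) du.
With ∫ u^4·e^(-2·u) du = -(u^4/2 + u^3 + 3·u^2/2 + 3·u/2 + 3/4)·e^(-2·u) + C, the region integral is ≈ 0.054372 and the full one is 3/4.
Taking the ratio yields P = 0.07250.

P ≈ 0.0725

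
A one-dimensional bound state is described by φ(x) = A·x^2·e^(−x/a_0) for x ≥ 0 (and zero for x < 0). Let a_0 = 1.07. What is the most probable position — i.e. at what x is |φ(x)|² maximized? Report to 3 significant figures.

x ≈ 2.14

Set d/dx [|φ(x)|²] = 0 and solve for x > 0.
This gives x = 2·a_0.
With a_0 = 1.07, the most probable position is 2.140.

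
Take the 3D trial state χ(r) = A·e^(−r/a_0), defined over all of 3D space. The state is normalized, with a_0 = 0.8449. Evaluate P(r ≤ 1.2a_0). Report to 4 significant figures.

With dV = 4πr²dr, the probability is ∫|χ|² dV over r ≤ 1.2a_0.
The full normalization integral is A²·[π·a_0^3] = 1, fixing A².
Substituting u = r/a_0, A², 4π and the length scale all cancel in the ratio: P = ∫_{0}^{1.2} u^2·e^(-2·u) du / ∫_{0}^{∞} u^2·e^(-2·u) du.
With ∫ u^2·e^(-2·u) du = -(2·u^2 + 2·u + 1)·e^(-2·u)/4 + C, the region integral is 1/4 - 157·e^(-12/5)/100 and the full one is 1/4.
The region integral divided by the full integral gives P = 0.43029.

P ≈ 0.4303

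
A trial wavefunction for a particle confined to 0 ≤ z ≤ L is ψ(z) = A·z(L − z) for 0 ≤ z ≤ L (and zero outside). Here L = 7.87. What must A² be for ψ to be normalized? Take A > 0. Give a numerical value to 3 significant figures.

A^2 ≈ 0.000994

We need A² ∫|f|² dz = 1, taking the integral from 0 to L.
Carrying out the integral gives A² · L^5/30.
Setting this equal to 1 gives A² = 1/(L^5/30).
Substituting L = 7.87 gives A² = 0.0009937, so A = 0.03152.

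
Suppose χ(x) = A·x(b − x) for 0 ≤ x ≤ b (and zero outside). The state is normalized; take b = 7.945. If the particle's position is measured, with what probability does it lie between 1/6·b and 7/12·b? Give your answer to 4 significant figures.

|χ|² is the probability density, so P = ∫_{1/6·b}^{7/12·b} |χ|² dx.
Since A² = 1/(b^5/30), this is the region integral divided by the full normalization integral.
Substituting u = x/b, A² and the length scale cancel in the ratio: P = ∫_{1/6}^{7/12} u^2·(1 - u)^2 du / ∫_{0}^{1} u^2·(1 - u)^2 du.
With ∫ u^2·(1 - u)^2 du = u^3·(6·u^2 - 15·u + 10)/30 + C, the region integral is ≈ 0.0205962 and the full one is 1/30.
Evaluating gives P = 0.61789.

P ≈ 0.6179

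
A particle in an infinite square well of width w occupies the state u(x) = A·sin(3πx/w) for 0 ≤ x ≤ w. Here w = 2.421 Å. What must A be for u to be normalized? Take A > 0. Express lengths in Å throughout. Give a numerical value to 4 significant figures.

A ≈ 0.9089 Å^(-1/2)

We need A² ∫|f|² dx = 1, taking the integral from 0 to w.
With u = A·sin(3πx/w), the integral evaluates to A²·[w/2].
Setting this equal to 1 gives A² = 1/(w/2).
Substituting w = 2.421 gives A² = 0.82610, so A = 0.90890.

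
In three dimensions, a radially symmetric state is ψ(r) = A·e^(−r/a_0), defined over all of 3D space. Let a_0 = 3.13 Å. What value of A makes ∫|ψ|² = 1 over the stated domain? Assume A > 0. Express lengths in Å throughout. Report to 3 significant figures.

A ≈ 0.102 Å^(-3/2)

Require ∫ |ψ|² 4πr² dr = 1 over the whole domain.
Recall ∫₀^∞ r^m e^(−r/β) dr = m!·β^(m+1), with ψ = A·e^(−r/a_0), the integral evaluates to A²·[π·a_0^3].
So A² = (π·a_0^3)^(−1).
Substituting a_0 = 3.13 gives A² = 0.01038, so A = 0.1019.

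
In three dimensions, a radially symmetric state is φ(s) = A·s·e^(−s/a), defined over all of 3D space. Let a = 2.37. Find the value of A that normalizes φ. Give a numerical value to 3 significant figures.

Normalization requires ∫|φ|² 4πs² ds = 1, integrated from 0 to ∞.
With ∫₀^∞ s^4 e^(−αs) ds = 4!/α^5, ∫|φ|² 4πs² ds = A²·(3·π·a^5).
With a = 2.37: A² = 0.001419 and A = 0.03767.

A ≈ 0.0377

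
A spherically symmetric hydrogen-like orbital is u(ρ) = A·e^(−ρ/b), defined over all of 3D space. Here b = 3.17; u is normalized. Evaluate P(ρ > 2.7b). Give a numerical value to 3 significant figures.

With dV = 4πρ²dρ, the probability is ∫|u|² dV over ρ > 2.7b.
Normalization gives A² = 1/(π·b^3).
Substituting t = ρ/b, A², 4π and the length scale all cancel in the ratio: P = ∫_{2.7}^{∞} t^2·e^(-2·t) dt / ∫_{0}^{∞} t^2·e^(-2·t) dt.
With ∫ t^2·e^(-2·t) dt = -(2·t^2 + 2·t + 1)·e^(-2·t)/4 + C, the region integral is 1049·e^(-27/5)/200 and the full one is 1/4.
The region integral divided by the full integral gives P = 0.09476.

P ≈ 0.0948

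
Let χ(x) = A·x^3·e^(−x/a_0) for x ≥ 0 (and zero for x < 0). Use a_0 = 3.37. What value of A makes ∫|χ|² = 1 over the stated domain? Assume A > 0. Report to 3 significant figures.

A ≈ 0.00600

We need A² ∫|f|² dx = 1, taking the integral from 0 to ∞.
∫|χ|² dx = A²·(45·a_0^7/8).
Hence A² = 1/[45·a_0^7/8].
With a_0 = 3.37: A² = 0.00003601 and A = 0.006001.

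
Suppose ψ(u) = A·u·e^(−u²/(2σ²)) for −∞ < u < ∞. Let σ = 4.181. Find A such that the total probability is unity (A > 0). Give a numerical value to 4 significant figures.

A ≈ 0.1243

The normalization condition is ∫|ψ|² du = 1 from −∞ to ∞.
With ψ = A·u·e^(−u²/(2σ²)), the integral evaluates to A²·[√(π)·σ^3/2].
Hence A² = 1/[√(π)·σ^3/2].
Plugging in σ = 4.181 yields A = 0.12425.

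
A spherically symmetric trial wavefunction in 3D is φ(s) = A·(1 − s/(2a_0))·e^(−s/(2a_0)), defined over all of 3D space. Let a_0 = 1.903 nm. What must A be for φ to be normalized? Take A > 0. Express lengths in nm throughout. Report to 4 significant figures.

A ≈ 0.07598 nm^(-3/2)

Normalization requires ∫|φ|² 4πs² ds = 1, integrated from 0 to ∞.
∫|φ|² 4πs² ds = A²·(8·π·a_0^3).
So A² = (8·π·a_0^3)^(−1).
Plugging in a_0 = 1.903 yields A = 0.075984.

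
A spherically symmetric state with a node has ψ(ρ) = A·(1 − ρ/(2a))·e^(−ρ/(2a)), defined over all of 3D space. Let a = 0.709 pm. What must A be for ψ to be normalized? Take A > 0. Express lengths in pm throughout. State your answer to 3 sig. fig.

A ≈ 0.334 pm^(-3/2)

Require ∫ |ψ|² 4πρ² dρ = 1 over the whole domain.
(Spherical symmetry: dV = 4πρ² dρ.)
Using ∫₀^∞ ρⁿ e^(−αρ) dρ = n!/αⁿ⁺¹, carrying out the integral gives A² · 8·π·a^3.
Setting this equal to 1 gives A² = 1/(8·π·a^3).
Substituting a = 0.709 gives A² = 0.1116, so A = 0.3341.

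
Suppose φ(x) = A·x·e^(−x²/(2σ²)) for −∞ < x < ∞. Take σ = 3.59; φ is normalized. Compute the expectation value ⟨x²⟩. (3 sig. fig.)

⟨x^2⟩ ≈ 19.3

By definition ⟨x²⟩ = ∫ x^2 |φ(x)|² dx.
Since the A² factors cancel between numerator and denominator, ⟨x²⟩ = 3·σ^2/2.
Putting σ = 3.59 gives 19.33.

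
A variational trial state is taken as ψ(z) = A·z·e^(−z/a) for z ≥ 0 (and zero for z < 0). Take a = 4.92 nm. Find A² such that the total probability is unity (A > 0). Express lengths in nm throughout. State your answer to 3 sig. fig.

Require ∫ |ψ|² dz = 1 over the whole domain.
Recall ∫₀^∞ z^m e^(−z/β) dz = m!·β^(m+1), carrying out the integral gives A² · a^3/4.
Setting this equal to 1 gives A² = 1/(a^3/4).
Plugging in a = 4.92 yields A = 0.1833.

A^2 ≈ 0.0336 nm^(-3)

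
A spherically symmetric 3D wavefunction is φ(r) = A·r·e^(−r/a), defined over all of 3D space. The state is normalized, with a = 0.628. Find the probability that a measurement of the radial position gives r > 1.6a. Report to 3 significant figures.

P ≈ 0.781

P = ∫ |φ|² 4πr² dr over r > 1.6a.
A² is fixed by ∫₀^∞ 4πr²|φ|² dr = 1, i.e. A² = (3·π·a^5)^(−1).
Let u = r/a; then A², 4π and the length scale all cancel, so P = ∫_{1.6}^{∞} u^4·e^(-2·u) du ÷ ∫_{0}^{∞} u^4·e^(-2·u) du.
An antiderivative of u^4·e^(-2·u) is -(u^4/2 + u^3 + 3·u^2/2 + 3·u/2 + 3/4)·e^(-2·u); evaluating from 1.6 to ∞ gives ≈ 0.58546, while the full integral is 3/4.
This evaluates to P = 0.7806.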